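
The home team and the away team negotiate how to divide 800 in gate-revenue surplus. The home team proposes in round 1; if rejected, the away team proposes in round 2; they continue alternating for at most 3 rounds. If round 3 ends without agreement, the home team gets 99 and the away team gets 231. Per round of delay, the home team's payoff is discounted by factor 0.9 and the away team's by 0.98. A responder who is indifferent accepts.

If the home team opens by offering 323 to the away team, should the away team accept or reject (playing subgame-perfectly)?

Accept

Round 3 (the home team proposes): the away team gets 231 if talks fail, so the home team offers 231 and keeps 569.
Round 2 (the away team proposes): the home team can get 569 next round, worth 0.9 × 569 = 512.1 now. The away team offers 512.1 and keeps 800 − 512.1 = 287.9.
So by rejecting in round 1, the away team gets 287.9 next round, worth 0.98 × 287.9 = 282.142 now.
Offer 323 ≥ 282.142, so the away team accepts.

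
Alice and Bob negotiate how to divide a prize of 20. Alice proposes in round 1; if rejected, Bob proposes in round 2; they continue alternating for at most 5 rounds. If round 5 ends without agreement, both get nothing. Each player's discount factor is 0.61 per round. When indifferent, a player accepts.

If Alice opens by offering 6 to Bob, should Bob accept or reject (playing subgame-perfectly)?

Work out Bob's continuation value if the offer is rejected.
Round 5 (Alice proposes): rejection yields 0 for Bob; Alice offers 0 and keeps 20.
Round 4 (Bob proposes): Alice can get 20 next round, worth 0.61 × 20 = 12.2 now, so Bob offers 12.2, keeping 7.8.
Round 3 (Alice proposes): Bob can get 7.8 next round, worth 0.61 × 7.8 = 4.758 now; Alice offers that and keeps 15.242.
Round 2 (Bob proposes): Alice can get 15.242 next round, worth 0.61 × 15.242 = 9.29762 now. Bob offers 9.29762 and keeps 20 − 9.29762 = 10.70238.
So by rejecting in round 1, Bob gets 10.70238 next round, worth 0.61 × 10.70238 = 6.5284518 now.
Offer 6 < 6.5284518, so Bob rejects.

Reject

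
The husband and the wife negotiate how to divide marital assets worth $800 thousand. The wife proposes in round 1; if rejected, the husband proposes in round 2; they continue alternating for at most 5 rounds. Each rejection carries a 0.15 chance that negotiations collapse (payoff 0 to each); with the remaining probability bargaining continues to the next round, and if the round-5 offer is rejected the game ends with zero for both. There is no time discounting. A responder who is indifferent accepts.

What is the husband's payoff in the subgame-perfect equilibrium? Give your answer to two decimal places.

175.70

Round 5 (the wife proposes): the husband will accept anything ≥ 0, so the wife offers 0 and keeps 800.
Round 4 (the husband proposes): rejecting gives the wife an expected 0.85 × 800 = 680; the husband offers that and keeps 120.
Round 3 (the wife proposes): rejecting gives the husband an expected 0.85 × 120 = 102. The wife offers 102 and keeps 800 − 102 = 698.
Round 2 (the husband proposes): rejecting gives the wife an expected 0.85 × 698 = 593.3. The husband offers 593.3 and keeps 800 − 593.3 = 206.7.
Round 1 (the wife proposes): rejecting gives the husband an expected 0.85 × 206.7 = 175.695; the wife offers that and keeps 624.305.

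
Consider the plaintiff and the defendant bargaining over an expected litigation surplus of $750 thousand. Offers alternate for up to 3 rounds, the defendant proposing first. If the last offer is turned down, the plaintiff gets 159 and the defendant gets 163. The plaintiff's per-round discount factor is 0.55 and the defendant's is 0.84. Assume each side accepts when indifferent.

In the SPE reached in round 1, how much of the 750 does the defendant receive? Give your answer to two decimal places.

Round 3 (the defendant proposes): the plaintiff gets 159 if talks fail, so the defendant offers 159 and keeps 591.
Round 2 (the plaintiff proposes): the defendant can get 591 next round, worth 0.84 × 591 = 496.44 now; the plaintiff offers that and keeps 253.56.
Round 1 (the defendant proposes): the plaintiff can get 253.56 next round, worth 0.55 × 253.56 = 139.458 now. The defendant offers 139.458 and keeps 750 − 139.458 = 610.542.

610.54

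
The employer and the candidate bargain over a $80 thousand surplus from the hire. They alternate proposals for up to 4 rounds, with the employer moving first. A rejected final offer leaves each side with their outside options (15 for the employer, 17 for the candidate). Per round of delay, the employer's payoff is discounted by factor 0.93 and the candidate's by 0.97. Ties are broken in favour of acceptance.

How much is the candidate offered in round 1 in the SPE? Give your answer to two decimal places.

62.31

Round 4 (the candidate proposes): the employer gets 15 if talks fail, so the candidate offers 15 and keeps 65.
Round 3 (the employer proposes): the candidate can get 65 next round, worth 0.97 × 65 = 63.05 now. The employer offers 63.05 and keeps 80 − 63.05 = 16.95.
Round 2 (the candidate proposes): the employer can get 16.95 next round, worth 0.93 × 16.95 = 15.7635 now. The candidate offers 15.7635 and keeps 80 − 15.7635 = 64.2365.
Round 1 (the employer proposes): the candidate can get 64.2365 next round, worth 0.97 × 64.2365 = 62.309405 now, so the employer offers 62.309405, keeping 17.690595.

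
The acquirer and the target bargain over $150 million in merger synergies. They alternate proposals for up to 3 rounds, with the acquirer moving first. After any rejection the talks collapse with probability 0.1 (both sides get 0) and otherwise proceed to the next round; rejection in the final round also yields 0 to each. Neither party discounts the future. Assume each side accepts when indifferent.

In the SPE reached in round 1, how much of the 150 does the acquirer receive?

136.5

By backward induction:
Round 3 (the acquirer proposes): rejection yields 0 for the target; the acquirer offers 0 and keeps 150.
Round 2 (the target proposes): rejecting gives the acquirer an expected 0.9 × 150 = 135, so the target offers 135, keeping 15.
Round 1 (the acquirer proposes): rejecting gives the target an expected 0.9 × 15 = 13.5, so the acquirer offers 13.5, keeping 136.5.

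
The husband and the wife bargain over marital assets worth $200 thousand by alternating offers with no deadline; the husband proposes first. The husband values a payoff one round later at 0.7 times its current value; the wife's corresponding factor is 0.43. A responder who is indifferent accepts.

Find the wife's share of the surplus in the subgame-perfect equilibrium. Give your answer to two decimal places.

Let x be the husband's share when the husband proposes and y be the wife's share when the wife proposes.
The wife accepts iff offered ≥ 0.43·y, so x = 200 − 0.43y. Symmetrically y = 200 − 0.7x.
Substituting: x = 200 − 0.43(200 − 0.7x), giving x(1 − 0.7·0.43) = 200(1 − 0.43).
So x = 200 × 0.57 / 0.699 ≈ 163.0901, and the wife receives 200 − x ≈ 36.9099.

36.91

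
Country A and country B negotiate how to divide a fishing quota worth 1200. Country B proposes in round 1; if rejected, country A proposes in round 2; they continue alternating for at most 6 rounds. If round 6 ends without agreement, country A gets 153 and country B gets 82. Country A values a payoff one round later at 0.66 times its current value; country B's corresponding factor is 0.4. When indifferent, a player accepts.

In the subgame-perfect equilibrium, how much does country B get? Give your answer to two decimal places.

547.92

By backward induction:
Round 6 (country A proposes): country B gets 82 if talks fail, so country A offers 82 and keeps 1118.
Round 5 (country B proposes): country A can get 1118 next round, worth 0.66 × 1118 = 737.88 now, so country B offers 737.88, keeping 462.12.
Round 4 (country A proposes): country B can get 462.12 next round, worth 0.4 × 462.12 = 184.848 now. Country A offers 184.848 and keeps 1200 − 184.848 = 1015.152.
Round 3 (country B proposes): country A can get 1015.152 next round, worth 0.66 × 1015.152 = 670.00032 now. Country B offers 670.00032 and keeps 1200 − 670.00032 = 529.99968.
Round 2 (country A proposes): country B can get 529.99968 next round, worth 0.4 × 529.99968 = 211.999872 now; country A offers that and keeps 988.000128.
Round 1 (country B proposes): country A can get 988.000128 next round, worth 0.66 × 988.000128 = 652.08008448 now, so country B offers 652.08008448, keeping 547.91991552.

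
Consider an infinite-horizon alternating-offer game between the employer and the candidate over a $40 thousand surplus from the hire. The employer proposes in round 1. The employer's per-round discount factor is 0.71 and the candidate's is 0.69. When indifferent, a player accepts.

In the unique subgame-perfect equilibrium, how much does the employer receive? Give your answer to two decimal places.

In a stationary SPE each proposer offers the other exactly their discounted continuation value.
If the employer keeps x when proposing and the candidate keeps y when proposing, then x = 40 − 0.69y and y = 40 − 0.71x.
Solving: x = 40(1 − 0.69) / (1 − 0.71·0.69) = 12.4 / 0.5101 ≈ 24.3090.
The candidate gets 40 − 24.3090 ≈ 15.6910.

24.31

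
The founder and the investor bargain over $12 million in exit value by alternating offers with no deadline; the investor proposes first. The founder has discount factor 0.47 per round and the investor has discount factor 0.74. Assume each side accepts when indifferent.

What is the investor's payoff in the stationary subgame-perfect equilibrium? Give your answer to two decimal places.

9.75

In a stationary SPE each proposer offers the other exactly their discounted continuation value.
If the investor keeps x when proposing and the founder keeps y when proposing, then x = 12 − 0.47y and y = 12 − 0.74x.
Solving: x = 12(1 − 0.47) / (1 − 0.74·0.47) = 6.36 / 0.6522 ≈ 9.7516.
The founder gets 12 − 9.7516 ≈ 2.2484.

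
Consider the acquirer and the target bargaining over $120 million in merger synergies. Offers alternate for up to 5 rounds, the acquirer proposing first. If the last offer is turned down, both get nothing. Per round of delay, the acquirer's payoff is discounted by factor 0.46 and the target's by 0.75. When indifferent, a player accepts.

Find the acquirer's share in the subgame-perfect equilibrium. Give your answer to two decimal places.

54.63

Round 5 (the acquirer proposes): the target will accept anything ≥ 0, so the acquirer offers 0 and keeps 120.
Round 4 (the target proposes): the acquirer can get 120 next round, worth 0.46 × 120 = 55.2 now. The target offers 55.2 and keeps 120 − 55.2 = 64.8.
Round 3 (the acquirer proposes): the target can get 64.8 next round, worth 0.75 × 64.8 = 48.6 now. The acquirer offers 48.6 and keeps 120 − 48.6 = 71.4.
Round 2 (the target proposes): the acquirer can get 71.4 next round, worth 0.46 × 71.4 = 32.844 now. The target offers 32.844 and keeps 120 − 32.844 = 87.156.
Round 1 (the acquirer proposes): the target can get 87.156 next round, worth 0.75 × 87.156 = 65.367 now; the acquirer offers that and keeps 54.633.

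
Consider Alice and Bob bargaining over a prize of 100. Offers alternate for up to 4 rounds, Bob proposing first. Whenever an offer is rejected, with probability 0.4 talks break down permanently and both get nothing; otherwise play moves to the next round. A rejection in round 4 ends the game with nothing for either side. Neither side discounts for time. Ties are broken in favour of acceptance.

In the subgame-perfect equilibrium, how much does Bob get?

Round 4 (Alice proposes): Bob will accept anything ≥ 0, so Alice offers 0 and keeps 100.
Round 3 (Bob proposes): rejecting gives Alice an expected 0.6 × 100 = 60, so Bob offers 60, keeping 40.
Round 2 (Alice proposes): rejecting gives Bob an expected 0.6 × 40 = 24. Alice offers 24 and keeps 100 − 24 = 76.
Round 1 (Bob proposes): rejecting gives Alice an expected 0.6 × 76 = 45.6. Bob offers 45.6 and keeps 100 − 45.6 = 54.4.

54.4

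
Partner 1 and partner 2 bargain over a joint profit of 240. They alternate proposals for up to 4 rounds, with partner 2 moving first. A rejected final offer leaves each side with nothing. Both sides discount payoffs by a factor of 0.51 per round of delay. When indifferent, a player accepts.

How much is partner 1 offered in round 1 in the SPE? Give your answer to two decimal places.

Round 4 (partner 1 proposes): partner 2 will accept anything ≥ 0, so partner 1 offers 0 and keeps 240.
Round 3 (partner 2 proposes): partner 1 can get 240 next round, worth 0.51 × 240 = 122.4 now; partner 2 offers that and keeps 117.6.
Round 2 (partner 1 proposes): partner 2 can get 117.6 next round, worth 0.51 × 117.6 = 59.976 now; partner 1 offers that and keeps 180.024.
Round 1 (partner 2 proposes): partner 1 can get 180.024 next round, worth 0.51 × 180.024 = 91.81224 now; partner 2 offers that and keeps 148.18776.

91.81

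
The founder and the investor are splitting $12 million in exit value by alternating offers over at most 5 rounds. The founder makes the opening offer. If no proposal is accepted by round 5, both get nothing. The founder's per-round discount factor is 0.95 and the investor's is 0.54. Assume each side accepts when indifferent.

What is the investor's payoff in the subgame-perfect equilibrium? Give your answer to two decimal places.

0.49

Round 5 (the founder proposes): the investor will accept anything ≥ 0, so the founder offers 0 and keeps 12.
Round 4 (the investor proposes): the founder can get 12 next round, worth 0.95 × 12 = 11.4 now. The investor offers 11.4 and keeps 12 − 11.4 = 0.6.
Round 3 (the founder proposes): the investor can get 0.6 next round, worth 0.54 × 0.6 = 0.324 now. The founder offers 0.324 and keeps 12 − 0.324 = 11.676.
Round 2 (the investor proposes): the founder can get 11.676 next round, worth 0.95 × 11.676 = 11.0922 now. The investor offers 11.0922 and keeps 12 − 11.0922 = 0.9078.
Round 1 (the founder proposes): the investor can get 0.9078 next round, worth 0.54 × 0.9078 = 0.490212 now, so the founder offers 0.490212, keeping 11.509788.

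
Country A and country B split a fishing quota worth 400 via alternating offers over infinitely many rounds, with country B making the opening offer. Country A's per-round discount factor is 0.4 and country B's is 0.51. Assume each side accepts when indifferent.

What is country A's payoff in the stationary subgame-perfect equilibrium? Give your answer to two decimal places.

98.49

In a stationary SPE each proposer offers the other exactly their discounted continuation value.
If country B keeps x when proposing and country A keeps y when proposing, then x = 400 − 0.4y and y = 400 − 0.51x.
Solving: x = 400(1 − 0.4) / (1 − 0.51·0.4) = 240 / 0.796 ≈ 301.5075.
Country A gets 400 − 301.5075 ≈ 98.4925.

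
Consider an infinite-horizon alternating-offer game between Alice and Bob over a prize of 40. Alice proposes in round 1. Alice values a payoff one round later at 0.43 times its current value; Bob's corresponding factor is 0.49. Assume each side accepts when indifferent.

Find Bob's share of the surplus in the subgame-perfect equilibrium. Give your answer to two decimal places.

14.15

In a stationary SPE each proposer offers the other exactly their discounted continuation value.
If Alice keeps x when proposing and Bob keeps y when proposing, then x = 40 − 0.49y and y = 40 − 0.43x.
Solving: x = 40(1 − 0.49) / (1 − 0.43·0.49) = 20.4 / 0.7893 ≈ 25.8457.
Bob gets 40 − 25.8457 ≈ 14.1543.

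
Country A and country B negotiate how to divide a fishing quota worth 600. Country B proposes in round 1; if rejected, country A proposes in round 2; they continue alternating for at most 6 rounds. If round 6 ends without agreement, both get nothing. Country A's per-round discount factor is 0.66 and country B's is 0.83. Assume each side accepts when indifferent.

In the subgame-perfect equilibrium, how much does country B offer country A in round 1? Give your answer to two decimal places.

223.03

By backward induction:
Round 6 (country A proposes): country B will accept anything ≥ 0, so country A offers 0 and keeps 600.
Round 5 (country B proposes): country A can get 600 next round, worth 0.66 × 600 = 396 now. Country B offers 396 and keeps 600 − 396 = 204.
Round 4 (country A proposes): country B can get 204 next round, worth 0.83 × 204 = 169.32 now; country A offers that and keeps 430.68.
Round 3 (country B proposes): country A can get 430.68 next round, worth 0.66 × 430.68 = 284.2488 now; country B offers that and keeps 315.7512.
Round 2 (country A proposes): country B can get 315.7512 next round, worth 0.83 × 315.7512 = 262.073496 now, so country A offers 262.073496, keeping 337.926504.
Round 1 (country B proposes): country A can get 337.926504 next round, worth 0.66 × 337.926504 = 223.03149264 now. Country B offers 223.03149264 and keeps 600 − 223.03149264 = 376.96850736.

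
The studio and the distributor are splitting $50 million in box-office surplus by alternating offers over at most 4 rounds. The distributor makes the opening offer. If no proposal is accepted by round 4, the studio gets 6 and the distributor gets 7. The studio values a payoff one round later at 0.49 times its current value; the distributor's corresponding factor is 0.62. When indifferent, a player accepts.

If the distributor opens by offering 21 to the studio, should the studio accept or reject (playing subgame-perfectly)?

Accept

Round 4 (the studio proposes): the distributor gets 7 if talks fail, so the studio offers 7 and keeps 43.
Round 3 (the distributor proposes): the studio can get 43 next round, worth 0.49 × 43 = 21.07 now. The distributor offers 21.07 and keeps 50 − 21.07 = 28.93.
Round 2 (the studio proposes): the distributor can get 28.93 next round, worth 0.62 × 28.93 = 17.9366 now, so the studio offers 17.9366, keeping 32.0634.
So by rejecting in round 1, the studio gets 32.0634 next round, worth 0.49 × 32.0634 = 15.711066 now.
Offer 21 ≥ 15.711066, so the studio accepts.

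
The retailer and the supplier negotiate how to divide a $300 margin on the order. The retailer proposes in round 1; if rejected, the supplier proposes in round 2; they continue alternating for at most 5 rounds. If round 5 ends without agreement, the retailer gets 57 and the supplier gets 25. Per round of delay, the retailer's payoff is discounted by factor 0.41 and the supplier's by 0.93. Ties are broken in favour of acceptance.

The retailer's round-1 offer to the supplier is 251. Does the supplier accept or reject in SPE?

Accept

Work out the supplier's continuation value if the offer is rejected.
Round 5 (the retailer proposes): the supplier gets 25 if talks fail, so the retailer offers 25 and keeps 275.
Round 4 (the supplier proposes): the retailer can get 275 next round, worth 0.41 × 275 = 112.75 now. The supplier offers 112.75 and keeps 300 − 112.75 = 187.25.
Round 3 (the retailer proposes): the supplier can get 187.25 next round, worth 0.93 × 187.25 = 174.1425 now, so the retailer offers 174.1425, keeping 125.8575.
Round 2 (the supplier proposes): the retailer can get 125.8575 next round, worth 0.41 × 125.8575 = 51.601575 now; the supplier offers that and keeps 248.398425.
So by rejecting in round 1, the supplier gets 248.398425 next round, worth 0.93 × 248.398425 = 231.01053525 now.
Offer 251 ≥ 231.01053525, so the supplier accepts.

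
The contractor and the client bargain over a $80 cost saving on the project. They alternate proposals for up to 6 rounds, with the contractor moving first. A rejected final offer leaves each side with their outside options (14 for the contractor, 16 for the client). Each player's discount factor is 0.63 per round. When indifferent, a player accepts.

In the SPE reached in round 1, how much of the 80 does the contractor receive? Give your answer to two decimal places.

47.40

Round 6 (the client proposes): the contractor gets 14 if talks fail, so the client offers 14 and keeps 66.
Round 5 (the contractor proposes): the client can get 66 next round, worth 0.63 × 66 = 41.58 now, so the contractor offers 41.58, keeping 38.42.
Round 4 (the client proposes): the contractor can get 38.42 next round, worth 0.63 × 38.42 = 24.2046 now. The client offers 24.2046 and keeps 80 − 24.2046 = 55.7954.
Round 3 (the contractor proposes): the client can get 55.7954 next round, worth 0.63 × 55.7954 = 35.151102 now. The contractor offers 35.151102 and keeps 80 − 35.151102 = 44.848898.
Round 2 (the client proposes): the contractor can get 44.848898 next round, worth 0.63 × 44.848898 = 28.25480574 now; the client offers that and keeps 51.74519426.
Round 1 (the contractor proposes): the client can get 51.74519426 next round, worth 0.63 × 51.74519426 = 32.5994723838 now, so the contractor offers 32.5994723838, keeping 47.4005276162.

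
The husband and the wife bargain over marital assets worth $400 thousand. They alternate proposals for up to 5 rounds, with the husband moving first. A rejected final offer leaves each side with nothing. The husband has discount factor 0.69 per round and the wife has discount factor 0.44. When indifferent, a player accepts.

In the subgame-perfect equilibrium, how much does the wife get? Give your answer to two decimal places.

Round 5 (the husband proposes): rejection yields 0 for the wife; the husband offers 0 and keeps 400.
Round 4 (the wife proposes): the husband can get 400 next round, worth 0.69 × 400 = 276 now, so the wife offers 276, keeping 124.
Round 3 (the husband proposes): the wife can get 124 next round, worth 0.44 × 124 = 54.56 now. The husband offers 54.56 and keeps 400 − 54.56 = 345.44.
Round 2 (the wife proposes): the husband can get 345.44 next round, worth 0.69 × 345.44 = 238.3536 now, so the wife offers 238.3536, keeping 161.6464.
Round 1 (the husband proposes): the wife can get 161.6464 next round, worth 0.44 × 161.6464 = 71.124416 now, so the husband offers 71.124416, keeping 328.875584.

71.12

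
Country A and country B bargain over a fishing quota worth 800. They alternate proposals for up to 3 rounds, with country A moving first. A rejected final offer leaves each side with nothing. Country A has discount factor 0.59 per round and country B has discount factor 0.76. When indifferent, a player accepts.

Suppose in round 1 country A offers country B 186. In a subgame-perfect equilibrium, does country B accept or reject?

Reject

Work out country B's continuation value if the offer is rejected.
Round 3 (country A proposes): rejection yields 0 for country B; country A offers 0 and keeps 800.
Round 2 (country B proposes): country A can get 800 next round, worth 0.59 × 800 = 472 now; country B offers that and keeps 328.
So by rejecting in round 1, country B gets 328 next round, worth 0.76 × 328 = 249.28 now.
Offer 186 < 249.28, so country B rejects.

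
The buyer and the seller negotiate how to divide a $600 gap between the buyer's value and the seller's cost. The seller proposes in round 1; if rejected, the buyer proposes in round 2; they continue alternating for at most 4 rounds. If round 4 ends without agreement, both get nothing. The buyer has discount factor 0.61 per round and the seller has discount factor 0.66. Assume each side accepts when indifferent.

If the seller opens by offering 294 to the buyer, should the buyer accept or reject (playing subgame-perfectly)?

Round 4 (the buyer proposes): the seller will accept anything ≥ 0, so the buyer offers 0 and keeps 600.
Round 3 (the seller proposes): the buyer can get 600 next round, worth 0.61 × 600 = 366 now, so the seller offers 366, keeping 234.
Round 2 (the buyer proposes): the seller can get 234 next round, worth 0.66 × 234 = 154.44 now; the buyer offers that and keeps 445.56.
So by rejecting in round 1, the buyer gets 445.56 next round, worth 0.61 × 445.56 = 271.7916 now.
Offer 294 ≥ 271.7916, so the buyer accepts.

Accept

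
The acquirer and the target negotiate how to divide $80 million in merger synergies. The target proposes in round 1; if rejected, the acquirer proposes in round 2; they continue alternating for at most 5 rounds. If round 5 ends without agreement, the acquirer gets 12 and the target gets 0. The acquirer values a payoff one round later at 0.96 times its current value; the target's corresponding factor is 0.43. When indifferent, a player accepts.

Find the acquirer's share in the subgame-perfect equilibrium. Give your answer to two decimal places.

63.89

Round 5 (the target proposes): the acquirer gets 12 if talks fail, so the target offers 12 and keeps 68.
Round 4 (the acquirer proposes): the target can get 68 next round, worth 0.43 × 68 = 29.24 now, so the acquirer offers 29.24, keeping 50.76.
Round 3 (the target proposes): the acquirer can get 50.76 next round, worth 0.96 × 50.76 = 48.7296 now, so the target offers 48.7296, keeping 31.2704.
Round 2 (the acquirer proposes): the target can get 31.2704 next round, worth 0.43 × 31.2704 = 13.446272 now. The acquirer offers 13.446272 and keeps 80 − 13.446272 = 66.553728.
Round 1 (the target proposes): the acquirer can get 66.553728 next round, worth 0.96 × 66.553728 = 63.89157888 now, so the target offers 63.89157888, keeping 16.10842112.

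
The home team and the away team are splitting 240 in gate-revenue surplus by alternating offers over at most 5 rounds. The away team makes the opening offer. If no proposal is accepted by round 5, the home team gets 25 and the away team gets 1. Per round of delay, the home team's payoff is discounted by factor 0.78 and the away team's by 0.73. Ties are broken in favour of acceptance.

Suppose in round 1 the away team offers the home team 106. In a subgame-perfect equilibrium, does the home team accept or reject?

Round 5 (the away team proposes): the home team gets 25 if talks fail, so the away team offers 25 and keeps 215.
Round 4 (the home team proposes): the away team can get 215 next round, worth 0.73 × 215 = 156.95 now; the home team offers that and keeps 83.05.
Round 3 (the away team proposes): the home team can get 83.05 next round, worth 0.78 × 83.05 = 64.779 now; the away team offers that and keeps 175.221.
Round 2 (the home team proposes): the away team can get 175.221 next round, worth 0.73 × 175.221 = 127.91133 now, so the home team offers 127.91133, keeping 112.08867.
So by rejecting in round 1, the home team gets 112.08867 next round, worth 0.78 × 112.08867 = 87.4291626 now.
Offer 106 ≥ 87.4291626, so the home team accepts.

Accept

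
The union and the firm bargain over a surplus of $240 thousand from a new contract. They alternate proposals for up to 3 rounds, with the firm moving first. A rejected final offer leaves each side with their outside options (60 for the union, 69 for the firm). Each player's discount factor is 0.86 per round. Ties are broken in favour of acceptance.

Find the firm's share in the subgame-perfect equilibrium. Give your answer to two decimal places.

166.73

Round 3 (the firm proposes): the union gets 60 if talks fail, so the firm offers 60 and keeps 180.
Round 2 (the union proposes): the firm can get 180 next round, worth 0.86 × 180 = 154.8 now; the union offers that and keeps 85.2.
Round 1 (the firm proposes): the union can get 85.2 next round, worth 0.86 × 85.2 = 73.272 now, so the firm offers 73.272, keeping 166.728.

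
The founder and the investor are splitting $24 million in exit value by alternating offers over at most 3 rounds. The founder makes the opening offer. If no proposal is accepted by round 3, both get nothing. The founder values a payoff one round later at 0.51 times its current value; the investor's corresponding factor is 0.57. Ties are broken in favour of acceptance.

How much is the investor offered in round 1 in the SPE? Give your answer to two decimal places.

6.70

Round 3 (the founder proposes): rejection yields 0 for the investor; the founder offers 0 and keeps 24.
Round 2 (the investor proposes): the founder can get 24 next round, worth 0.51 × 24 = 12.24 now. The investor offers 12.24 and keeps 24 − 12.24 = 11.76.
Round 1 (the founder proposes): the investor can get 11.76 next round, worth 0.57 × 11.76 = 6.7032 now, so the founder offers 6.7032, keeping 17.2968.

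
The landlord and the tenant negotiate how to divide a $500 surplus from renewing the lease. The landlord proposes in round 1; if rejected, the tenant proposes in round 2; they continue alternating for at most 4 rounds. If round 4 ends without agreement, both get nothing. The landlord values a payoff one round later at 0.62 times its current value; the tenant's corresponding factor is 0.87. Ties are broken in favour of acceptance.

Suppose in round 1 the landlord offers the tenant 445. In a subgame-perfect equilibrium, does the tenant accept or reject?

Accept

Work out the tenant's continuation value if the offer is rejected.
Round 4 (the tenant proposes): rejection yields 0 for the landlord; the tenant offers 0 and keeps 500.
Round 3 (the landlord proposes): the tenant can get 500 next round, worth 0.87 × 500 = 435 now, so the landlord offers 435, keeping 65.
Round 2 (the tenant proposes): the landlord can get 65 next round, worth 0.62 × 65 = 40.3 now, so the tenant offers 40.3, keeping 459.7.
So by rejecting in round 1, the tenant gets 459.7 next round, worth 0.87 × 459.7 = 399.939 now.
Offer 445 ≥ 399.939, so the tenant accepts.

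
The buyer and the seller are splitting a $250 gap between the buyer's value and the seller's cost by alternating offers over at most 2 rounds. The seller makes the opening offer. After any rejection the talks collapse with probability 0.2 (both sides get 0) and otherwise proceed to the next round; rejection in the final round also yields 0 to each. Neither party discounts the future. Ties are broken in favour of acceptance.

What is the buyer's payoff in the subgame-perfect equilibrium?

Round 2 (the buyer proposes): the seller will accept anything ≥ 0, so the buyer offers 0 and keeps 250.
Round 1 (the seller proposes): rejecting gives the buyer an expected 0.8 × 250 = 200. The seller offers 200 and keeps 250 − 200 = 50.

200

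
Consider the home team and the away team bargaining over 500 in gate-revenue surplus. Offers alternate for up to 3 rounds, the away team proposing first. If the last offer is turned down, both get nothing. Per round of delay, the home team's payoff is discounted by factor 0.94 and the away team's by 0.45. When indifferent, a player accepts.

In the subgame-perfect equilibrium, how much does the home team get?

258.5

By backward induction:
Round 3 (the away team proposes): the home team will accept anything ≥ 0, so the away team offers 0 and keeps 500.
Round 2 (the home team proposes): the away team can get 500 next round, worth 0.45 × 500 = 225 now, so the home team offers 225, keeping 275.
Round 1 (the away team proposes): the home team can get 275 next round, worth 0.94 × 275 = 258.5 now; the away team offers that and keeps 241.5.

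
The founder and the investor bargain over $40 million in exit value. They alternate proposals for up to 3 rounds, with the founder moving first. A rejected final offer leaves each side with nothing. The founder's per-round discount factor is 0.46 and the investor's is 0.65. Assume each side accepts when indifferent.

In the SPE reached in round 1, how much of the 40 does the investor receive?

Work backward from the last round.
Round 3 (the founder proposes): rejection yields 0 for the investor; the founder offers 0 and keeps 40.
Round 2 (the investor proposes): the founder can get 40 next round, worth 0.46 × 40 = 18.4 now. The investor offers 18.4 and keeps 40 − 18.4 = 21.6.
Round 1 (the founder proposes): the investor can get 21.6 next round, worth 0.65 × 21.6 = 14.04 now; the founder offers that and keeps 25.96.

14.04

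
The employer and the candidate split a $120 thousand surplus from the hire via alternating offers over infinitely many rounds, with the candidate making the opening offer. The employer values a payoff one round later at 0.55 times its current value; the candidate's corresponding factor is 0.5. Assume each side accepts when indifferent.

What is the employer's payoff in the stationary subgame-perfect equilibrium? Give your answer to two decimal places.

45.52

In a stationary SPE each proposer offers the other exactly their discounted continuation value.
If the candidate keeps x when proposing and the employer keeps y when proposing, then x = 120 − 0.55y and y = 120 − 0.5x.
Solving: x = 120(1 − 0.55) / (1 − 0.5·0.55) = 54 / 0.725 ≈ 74.4828.
The employer gets 120 − 74.4828 ≈ 45.5172.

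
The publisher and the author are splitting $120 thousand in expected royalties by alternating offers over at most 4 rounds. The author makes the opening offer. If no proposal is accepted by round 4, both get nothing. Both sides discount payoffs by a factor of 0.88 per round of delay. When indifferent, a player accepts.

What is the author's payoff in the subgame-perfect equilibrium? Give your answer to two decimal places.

Solve by backward induction from round 4.
Round 4 (the publisher proposes): rejection yields 0 for the author; the publisher offers 0 and keeps 120.
Round 3 (the author proposes): the publisher can get 120 next round, worth 0.88 × 120 = 105.6 now, so the author offers 105.6, keeping 14.4.
Round 2 (the publisher proposes): the author can get 14.4 next round, worth 0.88 × 14.4 = 12.672 now, so the publisher offers 12.672, keeping 107.328.
Round 1 (the author proposes): the publisher can get 107.328 next round, worth 0.88 × 107.328 = 94.44864 now, so the author offers 94.44864, keeping 25.55136.

25.55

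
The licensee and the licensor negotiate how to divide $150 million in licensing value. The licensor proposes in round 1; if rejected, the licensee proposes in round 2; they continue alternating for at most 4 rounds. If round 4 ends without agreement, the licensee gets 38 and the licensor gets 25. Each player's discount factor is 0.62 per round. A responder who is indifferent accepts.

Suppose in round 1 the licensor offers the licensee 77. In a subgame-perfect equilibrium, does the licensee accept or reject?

Accept

Round 4 (the licensee proposes): the licensor gets 25 if talks fail, so the licensee offers 25 and keeps 125.
Round 3 (the licensor proposes): the licensee can get 125 next round, worth 0.62 × 125 = 77.5 now. The licensor offers 77.5 and keeps 150 − 77.5 = 72.5.
Round 2 (the licensee proposes): the licensor can get 72.5 next round, worth 0.62 × 72.5 = 44.95 now; the licensee offers that and keeps 105.05.
So by rejecting in round 1, the licensee gets 105.05 next round, worth 0.62 × 105.05 = 65.131 now.
Offer 77 ≥ 65.131, so the licensee accepts.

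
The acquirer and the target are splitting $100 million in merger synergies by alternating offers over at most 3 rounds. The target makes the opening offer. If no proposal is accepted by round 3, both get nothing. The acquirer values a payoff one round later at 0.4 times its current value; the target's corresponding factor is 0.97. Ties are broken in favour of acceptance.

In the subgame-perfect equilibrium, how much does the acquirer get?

Solve by backward induction from round 3.
Round 3 (the target proposes): the acquirer will accept anything ≥ 0, so the target offers 0 and keeps 100.
Round 2 (the acquirer proposes): the target can get 100 next round, worth 0.97 × 100 = 97 now, so the acquirer offers 97, keeping 3.
Round 1 (the target proposes): the acquirer can get 3 next round, worth 0.4 × 3 = 1.2 now, so the target offers 1.2, keeping 98.8.

1.2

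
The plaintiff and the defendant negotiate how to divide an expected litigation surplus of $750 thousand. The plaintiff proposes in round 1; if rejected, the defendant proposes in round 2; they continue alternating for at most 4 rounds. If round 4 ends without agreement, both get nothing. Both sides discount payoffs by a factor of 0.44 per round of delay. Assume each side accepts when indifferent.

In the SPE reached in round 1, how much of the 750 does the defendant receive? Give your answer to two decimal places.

248.69

Round 4 (the defendant proposes): the plaintiff will accept anything ≥ 0, so the defendant offers 0 and keeps 750.
Round 3 (the plaintiff proposes): the defendant can get 750 next round, worth 0.44 × 750 = 330 now; the plaintiff offers that and keeps 420.
Round 2 (the defendant proposes): the plaintiff can get 420 next round, worth 0.44 × 420 = 184.8 now; the defendant offers that and keeps 565.2.
Round 1 (the plaintiff proposes): the defendant can get 565.2 next round, worth 0.44 × 565.2 = 248.688 now, so the plaintiff offers 248.688, keeping 501.312.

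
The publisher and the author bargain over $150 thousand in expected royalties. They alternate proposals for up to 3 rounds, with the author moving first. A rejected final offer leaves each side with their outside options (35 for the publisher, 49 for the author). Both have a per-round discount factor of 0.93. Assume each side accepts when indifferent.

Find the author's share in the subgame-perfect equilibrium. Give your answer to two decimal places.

109.96

Round 3 (the author proposes): the publisher gets 35 if talks fail, so the author offers 35 and keeps 115.
Round 2 (the publisher proposes): the author can get 115 next round, worth 0.93 × 115 = 106.95 now, so the publisher offers 106.95, keeping 43.05.
Round 1 (the author proposes): the publisher can get 43.05 next round, worth 0.93 × 43.05 = 40.0365 now. The author offers 40.0365 and keeps 150 − 40.0365 = 109.9635.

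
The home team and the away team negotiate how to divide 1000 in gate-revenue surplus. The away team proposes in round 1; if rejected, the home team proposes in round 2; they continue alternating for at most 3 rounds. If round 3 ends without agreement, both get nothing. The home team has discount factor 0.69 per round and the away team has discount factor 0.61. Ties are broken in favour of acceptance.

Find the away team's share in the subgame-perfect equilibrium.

Round 3 (the away team proposes): rejection yields 0 for the home team; the away team offers 0 and keeps 1000.
Round 2 (the home team proposes): the away team can get 1000 next round, worth 0.61 × 1000 = 610 now, so the home team offers 610, keeping 390.
Round 1 (the away team proposes): the home team can get 390 next round, worth 0.69 × 390 = 269.1 now, so the away team offers 269.1, keeping 730.9.

730.9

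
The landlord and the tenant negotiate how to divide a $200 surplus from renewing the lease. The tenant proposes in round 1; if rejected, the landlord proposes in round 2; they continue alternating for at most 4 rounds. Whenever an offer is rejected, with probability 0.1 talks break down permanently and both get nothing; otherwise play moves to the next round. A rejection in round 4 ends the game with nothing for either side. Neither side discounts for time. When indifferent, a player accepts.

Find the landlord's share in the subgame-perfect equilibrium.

163.8

Round 4 (the landlord proposes): the tenant will accept anything ≥ 0, so the landlord offers 0 and keeps 200.
Round 3 (the tenant proposes): rejecting gives the landlord an expected 0.9 × 200 = 180. The tenant offers 180 and keeps 200 − 180 = 20.
Round 2 (the landlord proposes): rejecting gives the tenant an expected 0.9 × 20 = 18; the landlord offers that and keeps 182.
Round 1 (the tenant proposes): rejecting gives the landlord an expected 0.9 × 182 = 163.8, so the tenant offers 163.8, keeping 36.2.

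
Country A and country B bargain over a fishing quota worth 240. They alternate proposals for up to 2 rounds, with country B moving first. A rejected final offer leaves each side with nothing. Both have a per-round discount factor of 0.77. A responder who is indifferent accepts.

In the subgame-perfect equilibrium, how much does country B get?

55.2

Round 2 (country A proposes): rejection yields 0 for country B; country A offers 0 and keeps 240.
Round 1 (country B proposes): country A can get 240 next round, worth 0.77 × 240 = 184.8 now. Country B offers 184.8 and keeps 240 − 184.8 = 55.2.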